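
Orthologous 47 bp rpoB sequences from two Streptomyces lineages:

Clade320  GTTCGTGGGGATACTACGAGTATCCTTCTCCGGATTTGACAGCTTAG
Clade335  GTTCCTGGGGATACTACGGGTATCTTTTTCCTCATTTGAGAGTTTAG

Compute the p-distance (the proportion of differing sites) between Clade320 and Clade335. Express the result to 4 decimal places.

The sequences differ at positions 5 (G/C), 19 (A/G), 25 (C/T), 28 (C/T), 32 (G/T), 33 (G/C), 40 (C/G), 43 (C/T).
There are 8 differences over 47 sites, so p = 8/47 = 0.1702.

0.1702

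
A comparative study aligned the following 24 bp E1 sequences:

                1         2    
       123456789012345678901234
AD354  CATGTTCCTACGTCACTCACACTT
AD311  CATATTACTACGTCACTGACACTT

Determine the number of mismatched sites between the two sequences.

3

The sequences differ at positions 4 (G/A), 7 (C/A), 18 (C/G).
That gives 3 mismatches out of 24 aligned sites, so the Hamming distance is 3.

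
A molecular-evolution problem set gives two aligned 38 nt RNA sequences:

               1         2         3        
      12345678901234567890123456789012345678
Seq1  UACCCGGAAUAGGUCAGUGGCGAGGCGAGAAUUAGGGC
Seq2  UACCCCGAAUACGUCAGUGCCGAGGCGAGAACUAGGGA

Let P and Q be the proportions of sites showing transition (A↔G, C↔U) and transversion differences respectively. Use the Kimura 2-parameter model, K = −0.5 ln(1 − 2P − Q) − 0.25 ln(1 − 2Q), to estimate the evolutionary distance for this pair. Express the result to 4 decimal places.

0.1450

Differing sites — 6:G/C (Tv); 12:G/C (Tv); 20:G/C (Tv); 32:U/C (Ti); 38:C/A (Tv).
Of the 5 differences, 1 transition and 4 transversions over 38 sites: P = 1/38 = 0.026316, Q = 4/38 = 0.105263.
d = −0.5·ln(0.842105) − 0.25·ln(0.789474) = −0.5·(-0.171851) − 0.25·(-0.236388) = 0.1450.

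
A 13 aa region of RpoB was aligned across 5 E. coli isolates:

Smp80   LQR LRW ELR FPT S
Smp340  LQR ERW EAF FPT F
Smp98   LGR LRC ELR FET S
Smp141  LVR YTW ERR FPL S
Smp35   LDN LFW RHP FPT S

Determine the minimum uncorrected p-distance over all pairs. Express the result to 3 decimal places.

0.231

Pairwise Hamming distances:
  Smp80 vs Smp340: 4
  Smp80 vs Smp98: 3
  Smp80 vs Smp141: 5
  Smp80 vs Smp35: 6
  Smp340 vs Smp98: 7
  Smp340 vs Smp141: 7
  Smp340 vs Smp35: 8
  Smp98 vs Smp141: 7
  Smp98 vs Smp35: 8
  Smp141 vs Smp35: 8
The smallest is 3 mismatches, between Smp80 and Smp98; p = 3/13 = 0.231.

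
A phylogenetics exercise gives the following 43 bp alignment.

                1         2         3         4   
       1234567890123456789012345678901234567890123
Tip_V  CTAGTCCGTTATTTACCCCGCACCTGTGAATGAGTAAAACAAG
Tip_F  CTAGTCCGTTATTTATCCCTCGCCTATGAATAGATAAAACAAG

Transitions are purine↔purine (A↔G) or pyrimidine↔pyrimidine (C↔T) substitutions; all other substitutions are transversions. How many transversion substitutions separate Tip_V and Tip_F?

1

Differing sites — 16:C/T (Ti); 20:G/T (Tv); 22:A/G (Ti); 26:G/A (Ti); 32:G/A (Ti); 33:A/G (Ti); 34:G/A (Ti).
Of the 7 differences, 6 transitions and 1 transversion, so the answer is 1.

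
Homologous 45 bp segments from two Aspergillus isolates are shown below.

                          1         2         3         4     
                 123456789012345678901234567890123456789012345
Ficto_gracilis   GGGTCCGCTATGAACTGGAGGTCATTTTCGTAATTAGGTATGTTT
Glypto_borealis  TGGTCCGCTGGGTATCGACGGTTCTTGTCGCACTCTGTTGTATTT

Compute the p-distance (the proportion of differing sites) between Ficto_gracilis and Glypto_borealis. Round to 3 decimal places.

0.400

Mismatches occur at site 1 (G↔T), site 10 (A↔G), site 11 (T↔G), site 13 (A↔T), site 15 (C↔T), site 16 (T↔C), site 18 (G↔A), site 19 (A↔C), site 23 (C↔T), site 24 (A↔C), site 27 (T↔G), site 31 (T↔C), site 33 (A↔C), site 35 (T↔C), site 36 (A↔T), site 38 (G↔T), site 40 (A↔G), site 42 (G↔A).
There are 18 differences over 45 sites, so p = 18/45 = 0.400.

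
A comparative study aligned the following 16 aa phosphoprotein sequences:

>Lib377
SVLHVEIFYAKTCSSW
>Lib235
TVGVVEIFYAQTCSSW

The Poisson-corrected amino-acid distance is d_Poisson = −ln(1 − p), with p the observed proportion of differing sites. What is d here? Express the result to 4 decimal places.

0.2877

Differing sites — 1:S/T; 3:L/G; 4:H/V; 11:K/Q.
p = 4/16 = 0.250000.
d = −ln(1 − 0.250000) = −ln(0.750000) = 0.2877.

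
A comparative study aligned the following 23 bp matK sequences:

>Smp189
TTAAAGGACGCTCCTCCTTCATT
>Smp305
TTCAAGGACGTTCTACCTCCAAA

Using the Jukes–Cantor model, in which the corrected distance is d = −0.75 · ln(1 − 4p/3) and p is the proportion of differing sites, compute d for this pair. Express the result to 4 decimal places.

0.3904

The sequences differ at positions 3 (A/C), 11 (C/T), 14 (C/T), 15 (T/A), 19 (T/C), 22 (T/A), 23 (T/A).
p = 7/23 = 0.304348.
d = −0.75 · ln(1 − (4/3)·0.304348) = −0.75 · ln(0.594203) = −0.75 · (-0.520534) = 0.3904.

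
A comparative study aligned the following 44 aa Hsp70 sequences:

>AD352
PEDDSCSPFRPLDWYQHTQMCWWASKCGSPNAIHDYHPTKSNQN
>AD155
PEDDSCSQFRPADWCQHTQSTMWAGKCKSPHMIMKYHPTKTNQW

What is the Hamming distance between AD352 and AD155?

Mismatches occur at site 8 (P→Q), site 12 (L→A), site 15 (Y→C), site 20 (M→S), site 21 (C→T), site 22 (W→M), site 25 (S→G), site 28 (G→K), site 31 (N→H), site 32 (A→M), site 34 (H→M), site 35 (D→K), site 41 (S→T), site 44 (N→W).
That gives 14 mismatches out of 44 aligned sites, so the Hamming distance is 14.

14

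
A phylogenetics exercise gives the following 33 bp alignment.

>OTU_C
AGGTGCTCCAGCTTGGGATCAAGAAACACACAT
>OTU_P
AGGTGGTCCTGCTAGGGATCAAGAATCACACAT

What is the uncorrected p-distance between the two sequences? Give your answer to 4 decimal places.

The sequences differ at positions 6 (C/G), 10 (A/T), 14 (T/A), 26 (A/T).
There are 4 differences over 33 sites, so p = 4/33 = 0.1212.

0.1212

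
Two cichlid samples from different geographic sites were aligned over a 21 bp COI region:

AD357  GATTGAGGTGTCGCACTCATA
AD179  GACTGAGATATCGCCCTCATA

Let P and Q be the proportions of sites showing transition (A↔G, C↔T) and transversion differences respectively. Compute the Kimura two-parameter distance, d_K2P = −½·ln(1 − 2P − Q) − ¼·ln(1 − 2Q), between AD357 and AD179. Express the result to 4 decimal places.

Mismatches occur at site 3 (T↔C, transition), site 8 (G↔A, transition), site 10 (G↔A, transition), site 15 (A↔C, transversion).
Of the 4 differences, 3 transitions and 1 transversion over 21 sites: P = 3/21 = 0.142857, Q = 1/21 = 0.047619.
d = −0.5·ln(0.666667) − 0.25·ln(0.904762) = −0.5·(-0.405465) − 0.25·(-0.100083) = 0.2278.

0.2278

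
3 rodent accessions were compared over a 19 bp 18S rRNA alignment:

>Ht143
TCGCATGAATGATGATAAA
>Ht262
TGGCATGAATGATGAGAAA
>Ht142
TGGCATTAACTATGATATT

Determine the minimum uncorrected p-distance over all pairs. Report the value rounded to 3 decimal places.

Pairwise Hamming distances:
  Ht143 vs Ht262: 2
  Ht143 vs Ht142: 6
  Ht262 vs Ht142: 6
The smallest is 2 mismatches, between Ht143 and Ht262; p = 2/19 = 0.105.

0.105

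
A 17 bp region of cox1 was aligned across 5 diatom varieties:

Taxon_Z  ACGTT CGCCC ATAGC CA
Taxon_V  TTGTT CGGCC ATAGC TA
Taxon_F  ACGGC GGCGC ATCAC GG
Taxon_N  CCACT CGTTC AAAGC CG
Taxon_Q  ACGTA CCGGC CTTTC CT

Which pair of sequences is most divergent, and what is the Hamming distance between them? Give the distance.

12

Pairwise Hamming distances:
  Taxon_Z vs Taxon_V: 4
  Taxon_Z vs Taxon_F: 8
  Taxon_Z vs Taxon_N: 7
  Taxon_Z vs Taxon_Q: 8
  Taxon_V vs Taxon_F: 11
  Taxon_V vs Taxon_N: 9
  Taxon_V vs Taxon_Q: 10
  Taxon_F vs Taxon_N: 11
  Taxon_F vs Taxon_Q: 10
  Taxon_N vs Taxon_Q: 12
The largest is 12, between Taxon_N and Taxon_Q.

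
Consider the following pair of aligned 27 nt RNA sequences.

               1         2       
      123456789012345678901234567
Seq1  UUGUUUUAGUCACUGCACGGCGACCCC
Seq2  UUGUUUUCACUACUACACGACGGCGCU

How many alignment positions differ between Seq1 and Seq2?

Differing sites — 8:A/C; 9:G/A; 10:U/C; 11:C/U; 15:G/A; 20:G/A; 23:A/G; 25:C/G; 27:C/U.
That gives 9 mismatches out of 27 aligned sites, so the Hamming distance is 9.

9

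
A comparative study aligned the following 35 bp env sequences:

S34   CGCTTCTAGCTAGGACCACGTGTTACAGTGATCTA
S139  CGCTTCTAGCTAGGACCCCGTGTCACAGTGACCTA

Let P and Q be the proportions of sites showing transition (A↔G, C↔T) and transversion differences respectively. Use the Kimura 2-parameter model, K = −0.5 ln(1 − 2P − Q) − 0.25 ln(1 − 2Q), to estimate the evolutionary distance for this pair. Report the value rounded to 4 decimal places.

Mismatches occur at site 18 (A/C, transversion), site 24 (T/C, transition), site 32 (T/C, transition).
Of the 3 differences, 2 transitions and 1 transversion over 35 sites: P = 2/35 = 0.057143, Q = 1/35 = 0.028571.
d = −0.5·ln(0.857143) − 0.25·ln(0.942858) = −0.5·(-0.154151) − 0.25·(-0.058840) = 0.0918.

0.0918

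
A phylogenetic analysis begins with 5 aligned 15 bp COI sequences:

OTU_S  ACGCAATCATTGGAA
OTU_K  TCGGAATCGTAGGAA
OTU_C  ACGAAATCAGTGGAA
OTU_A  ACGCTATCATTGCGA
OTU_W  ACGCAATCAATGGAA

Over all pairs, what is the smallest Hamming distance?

1

Pairwise Hamming distances:
  OTU_S vs OTU_K: 4
  OTU_S vs OTU_C: 2
  OTU_S vs OTU_A: 3
  OTU_S vs OTU_W: 1
  OTU_K vs OTU_C: 5
  OTU_K vs OTU_A: 7
  OTU_K vs OTU_W: 5
  OTU_C vs OTU_A: 5
  OTU_C vs OTU_W: 2
  OTU_A vs OTU_W: 4
The smallest is 1, between OTU_S and OTU_W.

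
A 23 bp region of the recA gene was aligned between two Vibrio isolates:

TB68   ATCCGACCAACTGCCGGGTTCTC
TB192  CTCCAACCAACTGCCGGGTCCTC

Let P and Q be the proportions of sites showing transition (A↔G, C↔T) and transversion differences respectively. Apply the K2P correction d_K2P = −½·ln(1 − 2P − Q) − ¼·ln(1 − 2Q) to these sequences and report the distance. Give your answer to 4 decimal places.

0.1453

The sequences differ at positions 1 (A/C, transversion), 5 (G/A, transition), 20 (T/C, transition).
Of the 3 differences, 2 transitions and 1 transversion over 23 sites: P = 2/23 = 0.086957, Q = 1/23 = 0.043478.
d = −0.5·ln(0.782608) − 0.25·ln(0.913044) = −0.5·(-0.245123) − 0.25·(-0.090971) = 0.1453.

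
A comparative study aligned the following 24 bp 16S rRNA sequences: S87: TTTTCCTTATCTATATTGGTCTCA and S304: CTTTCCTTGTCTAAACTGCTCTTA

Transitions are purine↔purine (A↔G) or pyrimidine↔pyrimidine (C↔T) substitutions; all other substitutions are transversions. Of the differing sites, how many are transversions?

Differing sites — 1:T/C (Ti); 9:A/G (Ti); 14:T/A (Tv); 16:T/C (Ti); 19:G/C (Tv); 23:C/T (Ti).
Of the 6 differences, 4 transitions and 2 transversions, so the answer is 2.

2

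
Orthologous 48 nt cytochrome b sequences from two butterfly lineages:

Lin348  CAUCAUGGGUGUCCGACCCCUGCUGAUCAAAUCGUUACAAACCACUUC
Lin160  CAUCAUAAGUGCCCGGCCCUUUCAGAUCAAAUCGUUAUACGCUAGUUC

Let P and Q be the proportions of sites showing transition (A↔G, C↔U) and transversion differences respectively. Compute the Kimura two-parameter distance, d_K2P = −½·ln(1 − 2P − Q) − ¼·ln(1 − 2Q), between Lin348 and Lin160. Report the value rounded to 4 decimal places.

The sequences differ at positions 7 (G/A, transition), 8 (G/A, transition), 12 (U/C, transition), 16 (A/G, transition), 20 (C/U, transition), 22 (G/U, transversion), 24 (U/A, transversion), 38 (C/U, transition), 40 (A/C, transversion), 41 (A/G, transition), 43 (C/U, transition), 45 (C/G, transversion).
Of the 12 differences, 8 transitions and 4 transversions over 48 sites: P = 8/48 = 0.166667, Q = 4/48 = 0.083333.
d = −0.5·ln(0.583333) − 0.25·ln(0.833334) = −0.5·(-0.538997) − 0.25·(-0.182321) = 0.3151.

0.3151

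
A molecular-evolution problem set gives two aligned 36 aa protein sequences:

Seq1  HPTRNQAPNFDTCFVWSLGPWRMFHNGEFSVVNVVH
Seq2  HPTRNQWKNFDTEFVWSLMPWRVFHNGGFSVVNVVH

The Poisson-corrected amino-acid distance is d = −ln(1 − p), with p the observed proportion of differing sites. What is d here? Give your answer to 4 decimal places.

0.1823

The sequences differ at positions 7 (A/W), 8 (P/K), 13 (C/E), 19 (G/M), 23 (M/V), 28 (E/G).
p = 6/36 = 0.166667.
d = −ln(1 − 0.166667) = −ln(0.833333) = 0.1823.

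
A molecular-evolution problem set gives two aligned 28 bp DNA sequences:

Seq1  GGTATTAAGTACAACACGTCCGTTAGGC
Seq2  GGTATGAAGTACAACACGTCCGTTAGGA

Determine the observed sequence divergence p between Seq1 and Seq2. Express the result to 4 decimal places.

0.0714

Mismatches occur at site 6 (T→G), site 28 (C→A).
There are 2 differences over 28 sites, so p = 2/28 = 0.0714.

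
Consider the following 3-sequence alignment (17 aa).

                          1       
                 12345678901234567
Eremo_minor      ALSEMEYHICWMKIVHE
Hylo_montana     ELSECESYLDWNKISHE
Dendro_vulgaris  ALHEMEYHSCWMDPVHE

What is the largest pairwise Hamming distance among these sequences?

Pairwise Hamming distances:
  Eremo_minor vs Hylo_montana: 8
  Eremo_minor vs Dendro_vulgaris: 4
  Hylo_montana vs Dendro_vulgaris: 11
The largest is 11, between Hylo_montana and Dendro_vulgaris.

11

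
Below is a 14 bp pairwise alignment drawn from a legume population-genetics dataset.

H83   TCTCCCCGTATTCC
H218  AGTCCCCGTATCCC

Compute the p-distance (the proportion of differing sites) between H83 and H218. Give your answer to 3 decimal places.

0.214

Differing sites — 1:T/A; 2:C/G; 12:T/C.
There are 3 differences over 14 sites, so p = 3/14 = 0.214.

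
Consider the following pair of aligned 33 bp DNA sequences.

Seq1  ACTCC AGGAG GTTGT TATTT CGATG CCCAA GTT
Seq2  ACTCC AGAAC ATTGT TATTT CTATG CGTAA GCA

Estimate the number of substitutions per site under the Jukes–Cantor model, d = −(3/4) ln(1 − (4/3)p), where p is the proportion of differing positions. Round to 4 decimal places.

0.2928

The sequences differ at positions 8 (G/A), 10 (G/C), 11 (G/A), 22 (G/T), 27 (C/G), 28 (C/T), 32 (T/C), 33 (T/A).
p = 8/33 = 0.242424.
d = −0.75 · ln(1 − (4/3)·0.242424) = −0.75 · ln(0.676768) = −0.75 · (-0.390427) = 0.2928.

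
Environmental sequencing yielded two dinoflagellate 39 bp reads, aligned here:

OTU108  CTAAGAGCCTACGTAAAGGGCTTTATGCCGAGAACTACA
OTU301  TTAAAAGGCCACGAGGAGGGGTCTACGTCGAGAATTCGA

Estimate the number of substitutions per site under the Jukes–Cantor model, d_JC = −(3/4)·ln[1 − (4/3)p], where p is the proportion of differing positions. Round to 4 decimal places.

Mismatches occur at site 1 (C/T), site 5 (G/A), site 8 (C/G), site 10 (T/C), site 14 (T/A), site 15 (A/G), site 16 (A/G), site 21 (C/G), site 23 (T/C), site 26 (T/C), site 28 (C/T), site 35 (C/T), site 37 (A/C), site 38 (C/G).
p = 14/39 = 0.358974.
d = −0.75 · ln(1 − (4/3)·0.358974) = −0.75 · ln(0.521368) = −0.75 · (-0.651299) = 0.4885.

0.4885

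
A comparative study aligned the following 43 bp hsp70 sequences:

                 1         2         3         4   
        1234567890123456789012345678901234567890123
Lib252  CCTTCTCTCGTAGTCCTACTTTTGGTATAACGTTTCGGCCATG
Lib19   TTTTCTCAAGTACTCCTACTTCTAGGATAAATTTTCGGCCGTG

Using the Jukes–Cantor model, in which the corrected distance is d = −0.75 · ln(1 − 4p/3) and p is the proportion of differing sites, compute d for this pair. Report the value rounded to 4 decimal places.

0.3129

Mismatches occur at site 1 (C↔T), site 2 (C↔T), site 8 (T↔A), site 9 (C↔A), site 13 (G↔C), site 22 (T↔C), site 24 (G↔A), site 26 (T↔G), site 31 (C↔A), site 32 (G↔T), site 41 (A↔G).
p = 11/43 = 0.255814.
d = −0.75 · ln(1 − (4/3)·0.255814) = −0.75 · ln(0.658915) = −0.75 · (-0.417161) = 0.3129.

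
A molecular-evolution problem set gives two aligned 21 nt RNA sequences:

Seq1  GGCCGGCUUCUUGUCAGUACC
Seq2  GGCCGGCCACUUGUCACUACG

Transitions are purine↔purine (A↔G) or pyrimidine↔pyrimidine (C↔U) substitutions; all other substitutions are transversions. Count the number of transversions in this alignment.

3

The sequences differ at positions 8 (U/C, transition), 9 (U/A, transversion), 17 (G/C, transversion), 21 (C/G, transversion).
Of the 4 differences, 1 transition and 3 transversions, so the answer is 3.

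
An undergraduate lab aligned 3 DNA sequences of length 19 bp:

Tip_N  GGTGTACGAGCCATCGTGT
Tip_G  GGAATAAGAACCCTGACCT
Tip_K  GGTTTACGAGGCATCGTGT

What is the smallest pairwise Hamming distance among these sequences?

2

Pairwise Hamming distances:
  Tip_N vs Tip_G: 9
  Tip_N vs Tip_K: 2
  Tip_G vs Tip_K: 10
The smallest is 2, between Tip_N and Tip_K.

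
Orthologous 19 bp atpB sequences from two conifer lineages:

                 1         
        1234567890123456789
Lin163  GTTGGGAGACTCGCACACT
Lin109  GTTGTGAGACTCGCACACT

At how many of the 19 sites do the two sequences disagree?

A single mismatch occurs at site 5 (G→T).
That gives 1 mismatch out of 19 aligned sites, so the Hamming distance is 1.

1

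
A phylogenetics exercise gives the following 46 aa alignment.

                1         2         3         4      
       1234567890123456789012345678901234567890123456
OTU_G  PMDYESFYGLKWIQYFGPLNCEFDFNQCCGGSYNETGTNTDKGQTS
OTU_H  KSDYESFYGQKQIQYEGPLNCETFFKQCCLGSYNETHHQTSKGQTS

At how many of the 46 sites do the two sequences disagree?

13

The sequences differ at positions 1 (P/K), 2 (M/S), 10 (L/Q), 12 (W/Q), 16 (F/E), 23 (F/T), 24 (D/F), 26 (N/K), 30 (G/L), 37 (G/H), 38 (T/H), 39 (N/Q), 41 (D/S).
That gives 13 mismatches out of 46 aligned sites, so the Hamming distance is 13.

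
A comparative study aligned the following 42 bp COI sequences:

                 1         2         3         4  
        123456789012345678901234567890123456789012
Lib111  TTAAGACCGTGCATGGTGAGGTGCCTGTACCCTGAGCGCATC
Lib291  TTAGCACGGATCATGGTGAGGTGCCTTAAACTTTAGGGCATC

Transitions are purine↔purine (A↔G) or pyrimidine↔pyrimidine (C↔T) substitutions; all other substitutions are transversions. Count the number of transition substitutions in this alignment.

2

Differing sites — 4:A/G (Ti); 5:G/C (Tv); 8:C/G (Tv); 10:T/A (Tv); 11:G/T (Tv); 27:G/T (Tv); 28:T/A (Tv); 30:C/A (Tv); 32:C/T (Ti); 34:G/T (Tv); 37:C/G (Tv).
Of the 11 differences, 2 transitions and 9 transversions, so the answer is 2.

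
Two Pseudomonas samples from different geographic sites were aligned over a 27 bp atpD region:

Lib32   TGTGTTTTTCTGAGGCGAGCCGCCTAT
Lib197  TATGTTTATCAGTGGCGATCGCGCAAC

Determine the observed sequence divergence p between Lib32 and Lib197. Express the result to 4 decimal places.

0.3704

Differing sites — 2:G/A; 8:T/A; 11:T/A; 13:A/T; 19:G/T; 21:C/G; 22:G/C; 23:C/G; 25:T/A; 27:T/C.
There are 10 differences over 27 sites, so p = 10/27 = 0.3704.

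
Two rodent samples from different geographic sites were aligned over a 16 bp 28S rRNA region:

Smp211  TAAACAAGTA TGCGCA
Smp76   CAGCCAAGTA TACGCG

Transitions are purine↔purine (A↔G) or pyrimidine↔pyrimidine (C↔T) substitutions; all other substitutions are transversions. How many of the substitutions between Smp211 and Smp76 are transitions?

4

The sequences differ at positions 1 (T/C, transition), 3 (A/G, transition), 4 (A/C, transversion), 12 (G/A, transition), 16 (A/G, transition).
Of the 5 differences, 4 transitions and 1 transversion, so the answer is 4.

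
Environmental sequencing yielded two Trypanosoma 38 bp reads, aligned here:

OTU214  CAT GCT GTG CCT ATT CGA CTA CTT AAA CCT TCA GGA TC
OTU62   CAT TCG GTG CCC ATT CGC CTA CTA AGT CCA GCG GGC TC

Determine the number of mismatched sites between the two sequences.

Mismatches occur at site 4 (G/T), site 6 (T/G), site 12 (T/C), site 18 (A/C), site 24 (T/A), site 26 (A/G), site 27 (A/T), site 30 (T/A), site 31 (T/G), site 33 (A/G), site 36 (A/C).
That gives 11 mismatches out of 38 aligned sites, so the Hamming distance is 11.

11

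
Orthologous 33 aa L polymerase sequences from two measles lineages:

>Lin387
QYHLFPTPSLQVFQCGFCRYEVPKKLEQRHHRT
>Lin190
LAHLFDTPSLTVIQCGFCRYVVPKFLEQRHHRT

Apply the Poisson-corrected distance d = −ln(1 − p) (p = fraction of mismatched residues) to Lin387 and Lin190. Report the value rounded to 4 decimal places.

0.2384

Mismatches occur at site 1 (Q↔L), site 2 (Y↔A), site 6 (P↔D), site 11 (Q↔T), site 13 (F↔I), site 21 (E↔V), site 25 (K↔F).
p = 7/33 = 0.212121.
d = −ln(1 − 0.212121) = −ln(0.787879) = 0.2384.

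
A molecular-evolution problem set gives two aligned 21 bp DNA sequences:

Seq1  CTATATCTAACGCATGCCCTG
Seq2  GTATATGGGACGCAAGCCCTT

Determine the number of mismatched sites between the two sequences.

Differing sites — 1:C/G; 7:C/G; 8:T/G; 9:A/G; 15:T/A; 21:G/T.
That gives 6 mismatches out of 21 aligned sites, so the Hamming distance is 6.

6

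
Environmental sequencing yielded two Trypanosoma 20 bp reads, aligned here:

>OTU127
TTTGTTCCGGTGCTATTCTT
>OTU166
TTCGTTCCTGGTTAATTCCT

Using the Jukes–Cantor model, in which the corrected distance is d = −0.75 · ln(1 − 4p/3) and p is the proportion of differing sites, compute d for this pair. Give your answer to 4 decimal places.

The sequences differ at positions 3 (T/C), 9 (G/T), 11 (T/G), 12 (G/T), 13 (C/T), 14 (T/A), 19 (T/C).
p = 7/20 = 0.350000.
d = −0.75 · ln(1 − (4/3)·0.350000) = −0.75 · ln(0.533333) = −0.75 · (-0.628609) = 0.4715.

0.4715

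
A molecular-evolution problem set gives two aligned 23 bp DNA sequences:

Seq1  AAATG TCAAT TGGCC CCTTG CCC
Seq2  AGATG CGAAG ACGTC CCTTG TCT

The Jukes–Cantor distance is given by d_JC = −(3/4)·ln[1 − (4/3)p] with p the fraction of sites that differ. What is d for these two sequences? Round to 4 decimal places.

Mismatches occur at site 2 (A/G), site 6 (T/C), site 7 (C/G), site 10 (T/G), site 11 (T/A), site 12 (G/C), site 14 (C/T), site 21 (C/T), site 23 (C/T).
p = 9/23 = 0.391304.
d = −0.75 · ln(1 − (4/3)·0.391304) = −0.75 · ln(0.478261) = −0.75 · (-0.737599) = 0.5532.

0.5532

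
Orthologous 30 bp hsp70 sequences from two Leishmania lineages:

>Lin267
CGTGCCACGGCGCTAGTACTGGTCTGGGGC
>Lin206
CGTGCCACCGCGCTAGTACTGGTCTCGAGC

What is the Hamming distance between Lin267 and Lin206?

3

The sequences differ at positions 9 (G/C), 26 (G/C), 28 (G/A).
That gives 3 mismatches out of 30 aligned sites, so the Hamming distance is 3.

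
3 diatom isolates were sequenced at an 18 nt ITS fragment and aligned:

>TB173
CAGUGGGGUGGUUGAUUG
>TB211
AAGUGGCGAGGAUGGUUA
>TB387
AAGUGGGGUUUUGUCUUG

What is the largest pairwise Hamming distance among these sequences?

9

Pairwise Hamming distances:
  TB173 vs TB211: 6
  TB173 vs TB387: 6
  TB211 vs TB387: 9
The largest is 9, between TB211 and TB387.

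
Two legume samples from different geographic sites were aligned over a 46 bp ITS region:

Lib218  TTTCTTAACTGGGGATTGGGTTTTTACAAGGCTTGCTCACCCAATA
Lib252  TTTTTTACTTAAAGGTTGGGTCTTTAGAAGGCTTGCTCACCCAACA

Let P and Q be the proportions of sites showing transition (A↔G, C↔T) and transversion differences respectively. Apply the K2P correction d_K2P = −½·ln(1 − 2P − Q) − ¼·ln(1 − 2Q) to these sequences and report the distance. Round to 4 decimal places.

0.2710

Mismatches occur at site 4 (C↔T, transition), site 8 (A↔C, transversion), site 9 (C↔T, transition), site 11 (G↔A, transition), site 12 (G↔A, transition), site 13 (G↔A, transition), site 15 (A↔G, transition), site 22 (T↔C, transition), site 27 (C↔G, transversion), site 45 (T↔C, transition).
Of the 10 differences, 8 transitions and 2 transversions over 46 sites: P = 8/46 = 0.173913, Q = 2/46 = 0.043478.
d = −0.5·ln(0.608696) − 0.25·ln(0.913044) = −0.5·(-0.496436) − 0.25·(-0.090971) = 0.2710.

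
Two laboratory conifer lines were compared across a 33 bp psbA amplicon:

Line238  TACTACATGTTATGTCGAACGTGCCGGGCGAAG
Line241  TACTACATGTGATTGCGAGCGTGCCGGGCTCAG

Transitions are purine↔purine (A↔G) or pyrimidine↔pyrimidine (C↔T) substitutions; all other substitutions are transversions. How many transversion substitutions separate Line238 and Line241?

5

The sequences differ at positions 11 (T/G, transversion), 14 (G/T, transversion), 15 (T/G, transversion), 19 (A/G, transition), 30 (G/T, transversion), 31 (A/C, transversion).
Of the 6 differences, 1 transition and 5 transversions, so the answer is 5.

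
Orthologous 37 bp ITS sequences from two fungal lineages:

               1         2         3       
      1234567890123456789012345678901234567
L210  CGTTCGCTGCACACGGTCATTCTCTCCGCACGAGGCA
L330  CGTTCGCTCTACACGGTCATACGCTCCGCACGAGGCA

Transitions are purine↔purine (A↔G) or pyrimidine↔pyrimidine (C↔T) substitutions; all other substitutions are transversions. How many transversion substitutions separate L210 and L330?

Differing sites — 9:G/C (Tv); 10:C/T (Ti); 21:T/A (Tv); 23:T/G (Tv).
Of the 4 differences, 1 transition and 3 transversions, so the answer is 3.

3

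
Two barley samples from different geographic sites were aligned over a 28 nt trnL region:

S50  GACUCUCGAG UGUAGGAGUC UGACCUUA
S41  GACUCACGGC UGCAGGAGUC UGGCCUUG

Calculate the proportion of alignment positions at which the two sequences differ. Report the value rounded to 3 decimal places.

0.214

Differing sites — 6:U/A; 9:A/G; 10:G/C; 13:U/C; 23:A/G; 28:A/G.
There are 6 differences over 28 sites, so p = 6/28 = 0.214.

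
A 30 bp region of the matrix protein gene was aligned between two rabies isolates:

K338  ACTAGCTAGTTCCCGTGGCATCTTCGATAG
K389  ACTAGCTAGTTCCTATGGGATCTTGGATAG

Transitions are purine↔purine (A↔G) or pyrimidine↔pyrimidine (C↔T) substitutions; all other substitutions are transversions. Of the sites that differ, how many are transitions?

2

Mismatches occur at site 14 (C/T, transition), site 15 (G/A, transition), site 19 (C/G, transversion), site 25 (C/G, transversion).
Of the 4 differences, 2 transitions and 2 transversions, so the answer is 2.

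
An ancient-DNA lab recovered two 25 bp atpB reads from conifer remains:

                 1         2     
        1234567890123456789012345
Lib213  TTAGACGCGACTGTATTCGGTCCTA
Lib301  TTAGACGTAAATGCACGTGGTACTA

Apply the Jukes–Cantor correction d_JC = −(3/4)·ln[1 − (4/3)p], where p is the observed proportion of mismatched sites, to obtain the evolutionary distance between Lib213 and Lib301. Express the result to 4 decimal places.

0.4172

Mismatches occur at site 8 (C→T), site 9 (G→A), site 11 (C→A), site 14 (T→C), site 16 (T→C), site 17 (T→G), site 18 (C→T), site 22 (C→A).
p = 8/25 = 0.320000.
d = −0.75 · ln(1 − (4/3)·0.320000) = −0.75 · ln(0.573333) = −0.75 · (-0.556289) = 0.4172.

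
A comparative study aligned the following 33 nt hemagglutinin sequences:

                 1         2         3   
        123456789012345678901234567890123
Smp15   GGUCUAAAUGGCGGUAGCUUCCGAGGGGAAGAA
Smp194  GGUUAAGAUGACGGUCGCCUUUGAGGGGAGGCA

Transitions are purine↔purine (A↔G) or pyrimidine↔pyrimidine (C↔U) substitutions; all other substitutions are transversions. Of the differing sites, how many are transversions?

Differing sites — 4:C/U (Ti); 5:U/A (Tv); 7:A/G (Ti); 11:G/A (Ti); 16:A/C (Tv); 19:U/C (Ti); 21:C/U (Ti); 22:C/U (Ti); 30:A/G (Ti); 32:A/C (Tv).
Of the 10 differences, 7 transitions and 3 transversions, so the answer is 3.

3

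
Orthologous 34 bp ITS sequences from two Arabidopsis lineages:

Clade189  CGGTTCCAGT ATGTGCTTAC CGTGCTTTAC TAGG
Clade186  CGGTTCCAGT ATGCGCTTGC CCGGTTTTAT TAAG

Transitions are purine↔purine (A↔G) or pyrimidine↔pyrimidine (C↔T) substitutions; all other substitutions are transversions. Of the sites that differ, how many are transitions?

5

Differing sites — 14:T/C (Ti); 19:A/G (Ti); 22:G/C (Tv); 23:T/G (Tv); 25:C/T (Ti); 30:C/T (Ti); 33:G/A (Ti).
Of the 7 differences, 5 transitions and 2 transversions, so the answer is 5.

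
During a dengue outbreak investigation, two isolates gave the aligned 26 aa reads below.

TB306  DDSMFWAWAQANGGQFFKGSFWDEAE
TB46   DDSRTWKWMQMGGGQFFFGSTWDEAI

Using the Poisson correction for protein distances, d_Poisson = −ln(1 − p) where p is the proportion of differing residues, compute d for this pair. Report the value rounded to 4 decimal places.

Mismatches occur at site 4 (M↔R), site 5 (F↔T), site 7 (A↔K), site 9 (A↔M), site 11 (A↔M), site 12 (N↔G), site 18 (K↔F), site 21 (F↔T), site 26 (E↔I).
p = 9/26 = 0.346154.
d = −ln(1 − 0.346154) = −ln(0.653846) = 0.4249.

0.4249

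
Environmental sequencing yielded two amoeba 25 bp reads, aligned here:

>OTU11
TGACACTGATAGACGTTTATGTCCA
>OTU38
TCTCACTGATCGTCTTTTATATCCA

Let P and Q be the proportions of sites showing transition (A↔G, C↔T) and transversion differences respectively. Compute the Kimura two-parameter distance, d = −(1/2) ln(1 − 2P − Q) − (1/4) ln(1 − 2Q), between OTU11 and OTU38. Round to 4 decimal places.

Differing sites — 2:G/C (Tv); 3:A/T (Tv); 11:A/C (Tv); 13:A/T (Tv); 15:G/T (Tv); 21:G/A (Ti).
Of the 6 differences, 1 transition and 5 transversions over 25 sites: P = 1/25 = 0.040000, Q = 5/25 = 0.200000.
d = −0.5·ln(0.720000) − 0.25·ln(0.600000) = −0.5·(-0.328504) − 0.25·(-0.510826) = 0.2920.

0.2920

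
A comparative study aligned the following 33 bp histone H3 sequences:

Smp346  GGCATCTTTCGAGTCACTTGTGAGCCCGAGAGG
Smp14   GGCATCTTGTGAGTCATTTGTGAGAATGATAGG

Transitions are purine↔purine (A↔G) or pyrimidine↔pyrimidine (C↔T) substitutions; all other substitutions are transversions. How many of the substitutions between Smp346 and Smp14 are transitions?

Differing sites — 9:T/G (Tv); 10:C/T (Ti); 17:C/T (Ti); 25:C/A (Tv); 26:C/A (Tv); 27:C/T (Ti); 30:G/T (Tv).
Of the 7 differences, 3 transitions and 4 transversions, so the answer is 3.

3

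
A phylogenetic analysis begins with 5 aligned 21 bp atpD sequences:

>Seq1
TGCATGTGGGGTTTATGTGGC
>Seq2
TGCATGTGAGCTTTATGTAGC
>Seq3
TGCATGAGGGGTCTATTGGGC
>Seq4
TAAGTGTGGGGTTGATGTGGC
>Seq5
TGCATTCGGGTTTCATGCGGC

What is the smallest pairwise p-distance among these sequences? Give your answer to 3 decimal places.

0.143

Pairwise Hamming distances:
  Seq1 vs Seq2: 3
  Seq1 vs Seq3: 4
  Seq1 vs Seq4: 4
  Seq1 vs Seq5: 5
  Seq2 vs Seq3: 7
  Seq2 vs Seq4: 7
  Seq2 vs Seq5: 7
  Seq3 vs Seq4: 8
  Seq3 vs Seq5: 7
  Seq4 vs Seq5: 8
The smallest is 3 mismatches, between Seq1 and Seq2; p = 3/21 = 0.143.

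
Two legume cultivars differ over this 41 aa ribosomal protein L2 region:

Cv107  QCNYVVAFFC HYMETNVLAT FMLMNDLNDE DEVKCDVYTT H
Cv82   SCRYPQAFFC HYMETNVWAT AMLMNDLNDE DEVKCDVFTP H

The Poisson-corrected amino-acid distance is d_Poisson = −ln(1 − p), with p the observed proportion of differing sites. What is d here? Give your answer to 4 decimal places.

The sequences differ at positions 1 (Q/S), 3 (N/R), 5 (V/P), 6 (V/Q), 18 (L/W), 21 (F/A), 38 (Y/F), 40 (T/P).
p = 8/41 = 0.195122.
d = −ln(1 − 0.195122) = −ln(0.804878) = 0.2171.

0.2171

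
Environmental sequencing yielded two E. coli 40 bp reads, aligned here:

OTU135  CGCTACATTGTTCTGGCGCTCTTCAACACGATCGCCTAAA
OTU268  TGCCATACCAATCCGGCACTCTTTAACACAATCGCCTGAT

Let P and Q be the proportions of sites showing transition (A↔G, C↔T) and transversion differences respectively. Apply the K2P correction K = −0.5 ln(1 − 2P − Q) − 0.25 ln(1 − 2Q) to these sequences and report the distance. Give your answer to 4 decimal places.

0.4845

Mismatches occur at site 1 (C/T, transition), site 4 (T/C, transition), site 6 (C/T, transition), site 8 (T/C, transition), site 9 (T/C, transition), site 10 (G/A, transition), site 11 (T/A, transversion), site 14 (T/C, transition), site 18 (G/A, transition), site 24 (C/T, transition), site 30 (G/A, transition), site 38 (A/G, transition), site 40 (A/T, transversion).
Of the 13 differences, 11 transitions and 2 transversions over 40 sites: P = 11/40 = 0.275000, Q = 2/40 = 0.050000.
d = −0.5·ln(0.400000) − 0.25·ln(0.900000) = −0.5·(-0.916291) − 0.25·(-0.105361) = 0.4845.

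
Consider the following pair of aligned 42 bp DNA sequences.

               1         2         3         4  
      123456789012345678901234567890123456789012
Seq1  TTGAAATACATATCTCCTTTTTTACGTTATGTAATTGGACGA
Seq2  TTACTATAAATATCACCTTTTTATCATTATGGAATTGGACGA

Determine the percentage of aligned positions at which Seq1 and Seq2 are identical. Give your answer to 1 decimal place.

78.6%

The sequences differ at positions 3 (G/A), 4 (A/C), 5 (A/T), 9 (C/A), 15 (T/A), 23 (T/A), 24 (A/T), 26 (G/A), 32 (T/G).
33 of the 42 sites match, so the percent identity is 33/42 × 100 = 78.6%.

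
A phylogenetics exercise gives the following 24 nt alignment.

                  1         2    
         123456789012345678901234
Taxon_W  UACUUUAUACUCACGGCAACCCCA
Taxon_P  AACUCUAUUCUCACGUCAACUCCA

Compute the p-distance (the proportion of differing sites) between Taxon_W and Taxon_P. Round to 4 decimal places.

Differing sites — 1:U/A; 5:U/C; 9:A/U; 16:G/U; 21:C/U.
There are 5 differences over 24 sites, so p = 5/24 = 0.2083.

0.2083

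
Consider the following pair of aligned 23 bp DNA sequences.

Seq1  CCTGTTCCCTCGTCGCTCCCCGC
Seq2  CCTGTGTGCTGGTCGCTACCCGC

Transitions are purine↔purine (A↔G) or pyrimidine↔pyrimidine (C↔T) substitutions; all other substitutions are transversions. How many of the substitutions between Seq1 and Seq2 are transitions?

The sequences differ at positions 6 (T/G, transversion), 7 (C/T, transition), 8 (C/G, transversion), 11 (C/G, transversion), 18 (C/A, transversion).
Of the 5 differences, 1 transition and 4 transversions, so the answer is 1.

1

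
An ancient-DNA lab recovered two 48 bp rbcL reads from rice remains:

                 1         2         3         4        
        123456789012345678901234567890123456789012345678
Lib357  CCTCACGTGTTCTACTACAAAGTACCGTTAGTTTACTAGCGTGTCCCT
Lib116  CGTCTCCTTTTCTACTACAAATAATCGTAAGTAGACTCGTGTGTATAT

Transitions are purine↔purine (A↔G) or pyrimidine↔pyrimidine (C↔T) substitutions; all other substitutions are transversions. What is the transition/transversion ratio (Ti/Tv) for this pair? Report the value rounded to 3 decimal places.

The sequences differ at positions 2 (C/G, transversion), 5 (A/T, transversion), 7 (G/C, transversion), 9 (G/T, transversion), 22 (G/T, transversion), 23 (T/A, transversion), 25 (C/T, transition), 29 (T/A, transversion), 33 (T/A, transversion), 34 (T/G, transversion), 38 (A/C, transversion), 40 (C/T, transition), 45 (C/A, transversion), 46 (C/T, transition), 47 (C/A, transversion).
Of the 15 differences, 3 transitions and 12 transversions, so Ti/Tv = 3/12 = 0.250.

0.250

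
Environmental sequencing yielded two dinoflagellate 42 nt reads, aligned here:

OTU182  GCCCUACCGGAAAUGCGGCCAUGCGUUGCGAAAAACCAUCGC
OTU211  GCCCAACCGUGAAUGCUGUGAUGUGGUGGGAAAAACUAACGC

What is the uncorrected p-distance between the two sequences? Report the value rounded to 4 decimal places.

0.2619

Differing sites — 5:U/A; 10:G/U; 11:A/G; 17:G/U; 19:C/U; 20:C/G; 24:C/U; 26:U/G; 29:C/G; 37:C/U; 39:U/A.
There are 11 differences over 42 sites, so p = 11/42 = 0.2619.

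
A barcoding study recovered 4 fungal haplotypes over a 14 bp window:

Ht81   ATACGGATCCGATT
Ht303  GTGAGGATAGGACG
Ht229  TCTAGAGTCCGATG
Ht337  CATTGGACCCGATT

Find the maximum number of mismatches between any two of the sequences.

Pairwise Hamming distances:
  Ht81 vs Ht303: 7
  Ht81 vs Ht229: 7
  Ht81 vs Ht337: 5
  Ht303 vs Ht229: 8
  Ht303 vs Ht337: 9
  Ht229 vs Ht337: 7
The largest is 9, between Ht303 and Ht337.

9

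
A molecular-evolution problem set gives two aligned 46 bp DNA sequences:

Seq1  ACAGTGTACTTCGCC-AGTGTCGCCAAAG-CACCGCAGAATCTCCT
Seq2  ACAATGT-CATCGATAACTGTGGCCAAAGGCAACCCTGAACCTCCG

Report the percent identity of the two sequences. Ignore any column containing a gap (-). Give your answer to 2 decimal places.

74.42%

Excluding the 3 gap columns leaves 43 comparable sites.
The sequences differ at positions 4 (G/A), 10 (T/A), 14 (C/A), 15 (C/T), 18 (G/C), 22 (C/G), 33 (C/A), 35 (G/C), 37 (A/T), 41 (T/C), 46 (T/G).
32 of the 43 comparable sites match, so the percent identity is 32/43 × 100 = 74.42%.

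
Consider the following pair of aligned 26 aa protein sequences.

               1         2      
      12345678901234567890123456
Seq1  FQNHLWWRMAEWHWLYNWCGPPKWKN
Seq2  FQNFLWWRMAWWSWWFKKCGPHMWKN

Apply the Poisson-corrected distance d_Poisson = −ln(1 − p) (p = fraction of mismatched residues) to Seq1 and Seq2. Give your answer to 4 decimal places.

0.4249

Differing sites — 4:H/F; 11:E/W; 13:H/S; 15:L/W; 16:Y/F; 17:N/K; 18:W/K; 22:P/H; 23:K/M.
p = 9/26 = 0.346154.
d = −ln(1 − 0.346154) = −ln(0.653846) = 0.4249.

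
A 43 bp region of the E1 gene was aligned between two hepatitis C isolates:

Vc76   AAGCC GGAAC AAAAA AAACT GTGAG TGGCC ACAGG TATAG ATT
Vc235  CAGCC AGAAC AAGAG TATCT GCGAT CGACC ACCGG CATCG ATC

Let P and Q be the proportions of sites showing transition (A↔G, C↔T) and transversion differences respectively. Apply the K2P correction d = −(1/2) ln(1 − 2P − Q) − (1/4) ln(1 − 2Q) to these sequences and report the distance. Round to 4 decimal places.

The sequences differ at positions 1 (A/C, transversion), 6 (G/A, transition), 13 (A/G, transition), 15 (A/G, transition), 16 (A/T, transversion), 18 (A/T, transversion), 22 (T/C, transition), 25 (G/T, transversion), 26 (T/C, transition), 28 (G/A, transition), 33 (A/C, transversion), 36 (T/C, transition), 39 (A/C, transversion), 43 (T/C, transition).
Of the 14 differences, 8 transitions and 6 transversions over 43 sites: P = 8/43 = 0.186047, Q = 6/43 = 0.139535.
d = −0.5·ln(0.488371) − 0.25·ln(0.720930) = −0.5·(-0.716680) − 0.25·(-0.327213) = 0.4401.

0.4401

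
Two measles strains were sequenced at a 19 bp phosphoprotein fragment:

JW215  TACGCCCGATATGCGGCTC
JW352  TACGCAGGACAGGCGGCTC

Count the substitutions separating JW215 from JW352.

4

The sequences differ at positions 6 (C/A), 7 (C/G), 10 (T/C), 12 (T/G).
That gives 4 mismatches out of 19 aligned sites, so the Hamming distance is 4.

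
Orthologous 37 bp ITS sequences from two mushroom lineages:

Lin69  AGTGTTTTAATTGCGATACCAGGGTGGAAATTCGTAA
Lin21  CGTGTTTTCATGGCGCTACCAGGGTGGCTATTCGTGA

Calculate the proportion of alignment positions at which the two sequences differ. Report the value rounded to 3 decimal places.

The sequences differ at positions 1 (A/C), 9 (A/C), 12 (T/G), 16 (A/C), 28 (A/C), 29 (A/T), 36 (A/G).
There are 7 differences over 37 sites, so p = 7/37 = 0.189.

0.189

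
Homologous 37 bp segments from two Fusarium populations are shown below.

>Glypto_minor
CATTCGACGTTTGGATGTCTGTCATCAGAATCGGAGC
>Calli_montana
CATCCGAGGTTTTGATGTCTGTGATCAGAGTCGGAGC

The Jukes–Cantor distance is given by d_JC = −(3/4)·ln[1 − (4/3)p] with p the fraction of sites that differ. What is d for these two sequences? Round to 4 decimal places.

The sequences differ at positions 4 (T/C), 8 (C/G), 13 (G/T), 23 (C/G), 30 (A/G).
p = 5/37 = 0.135135.
d = −0.75 · ln(1 − (4/3)·0.135135) = −0.75 · ln(0.819820) = −0.75 · (-0.198670) = 0.1490.

0.1490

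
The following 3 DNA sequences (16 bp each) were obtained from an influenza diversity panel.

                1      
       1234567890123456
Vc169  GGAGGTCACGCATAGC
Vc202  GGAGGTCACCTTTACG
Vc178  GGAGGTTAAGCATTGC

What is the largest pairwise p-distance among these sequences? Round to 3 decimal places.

Pairwise Hamming distances:
  Vc169 vs Vc202: 5
  Vc169 vs Vc178: 3
  Vc202 vs Vc178: 8
The largest is 8 mismatches, between Vc202 and Vc178; p = 8/16 = 0.500.

0.500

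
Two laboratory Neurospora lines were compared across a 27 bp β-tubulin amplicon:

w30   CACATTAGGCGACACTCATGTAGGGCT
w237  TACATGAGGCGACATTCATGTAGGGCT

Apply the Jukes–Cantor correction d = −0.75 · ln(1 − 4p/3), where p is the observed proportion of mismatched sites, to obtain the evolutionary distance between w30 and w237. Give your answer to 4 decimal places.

Differing sites — 1:C/T; 6:T/G; 15:C/T.
p = 3/27 = 0.111111.
d = −0.75 · ln(1 − (4/3)·0.111111) = −0.75 · ln(0.851852) = −0.75 · (-0.160342) = 0.1203.

0.1203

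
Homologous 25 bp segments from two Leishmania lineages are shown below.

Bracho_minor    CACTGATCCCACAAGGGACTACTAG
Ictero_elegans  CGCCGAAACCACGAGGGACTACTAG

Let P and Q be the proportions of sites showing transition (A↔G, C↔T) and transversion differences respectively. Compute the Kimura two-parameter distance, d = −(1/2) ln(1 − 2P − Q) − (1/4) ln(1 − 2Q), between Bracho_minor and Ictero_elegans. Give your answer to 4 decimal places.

The sequences differ at positions 2 (A/G, transition), 4 (T/C, transition), 7 (T/A, transversion), 8 (C/A, transversion), 13 (A/G, transition).
Of the 5 differences, 3 transitions and 2 transversions over 25 sites: P = 3/25 = 0.120000, Q = 2/25 = 0.080000.
d = −0.5·ln(0.680000) − 0.25·ln(0.840000) = −0.5·(-0.385662) − 0.25·(-0.174353) = 0.2364.

0.2364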